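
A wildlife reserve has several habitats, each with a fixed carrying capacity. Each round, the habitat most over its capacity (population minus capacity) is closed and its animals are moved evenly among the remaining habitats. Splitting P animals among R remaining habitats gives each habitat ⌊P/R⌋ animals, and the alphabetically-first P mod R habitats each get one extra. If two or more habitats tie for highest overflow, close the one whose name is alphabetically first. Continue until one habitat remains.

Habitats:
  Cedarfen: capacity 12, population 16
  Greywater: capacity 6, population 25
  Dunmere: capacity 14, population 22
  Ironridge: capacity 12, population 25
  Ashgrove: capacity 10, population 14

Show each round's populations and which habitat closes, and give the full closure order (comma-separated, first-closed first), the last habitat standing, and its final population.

Round 1: Ashgrove=14 Cedarfen=16 Dunmere=22 Greywater=25 Ironridge=25 → close Greywater (overflow 19)
  25÷4 = 6 each, +1 to first 1
Round 2: Ashgrove=21 Cedarfen=22 Dunmere=28 Ironridge=31 → close Ironridge (overflow 19)
  31÷3 = 10 each, +1 to first 1
Round 3: Ashgrove=32 Cedarfen=32 Dunmere=38 → close Dunmere (overflow 24)
  38÷2 = 19 each, +1 to first 0
Round 4: Ashgrove=51 Cedarfen=51 → close Ashgrove (overflow 41)
  51÷1 = 51 each, +1 to first 0

Closure order: Greywater, Ironridge, Dunmere, Ashgrove
Last habitat: Cedarfen with 102 animals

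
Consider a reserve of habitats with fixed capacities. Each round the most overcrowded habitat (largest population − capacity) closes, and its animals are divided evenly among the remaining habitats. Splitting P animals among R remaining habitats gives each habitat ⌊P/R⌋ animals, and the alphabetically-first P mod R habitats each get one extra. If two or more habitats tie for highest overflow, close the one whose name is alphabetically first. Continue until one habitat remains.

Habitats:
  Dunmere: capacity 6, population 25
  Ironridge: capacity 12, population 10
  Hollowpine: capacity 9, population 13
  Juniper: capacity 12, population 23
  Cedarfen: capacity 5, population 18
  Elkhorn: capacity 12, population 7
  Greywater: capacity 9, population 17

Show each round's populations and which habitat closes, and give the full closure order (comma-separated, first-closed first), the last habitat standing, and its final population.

Round 1: Cedarfen=18 Dunmere=25 Elkhorn=7 Greywater=17 Hollowpine=13 Ironridge=10 Juniper=23 → close Dunmere (overflow 19)
  25÷6 = 4 each, +1 to first 1
Round 2: Cedarfen=23 Elkhorn=11 Greywater=21 Hollowpine=17 Ironridge=14 Juniper=27 → close Cedarfen (overflow 18)
  23÷5 = 4 each, +1 to first 3
Round 3: Elkhorn=16 Greywater=26 Hollowpine=22 Ironridge=18 Juniper=31 → close Juniper (overflow 19)
  31÷4 = 7 each, +1 to first 3
Round 4: Elkhorn=24 Greywater=34 Hollowpine=30 Ironridge=25 → close Greywater (overflow 25)
  34÷3 = 11 each, +1 to first 1
Round 5: Elkhorn=36 Hollowpine=41 Ironridge=36 → close Hollowpine (overflow 32)
  41÷2 = 20 each, +1 to first 1
Round 6: Elkhorn=57 Ironridge=56 → close Elkhorn (overflow 45)
  57÷1 = 57 each, +1 to first 0

Closure order: Dunmere, Cedarfen, Juniper, Greywater, Hollowpine, Elkhorn
Last habitat: Ironridge with 113 animals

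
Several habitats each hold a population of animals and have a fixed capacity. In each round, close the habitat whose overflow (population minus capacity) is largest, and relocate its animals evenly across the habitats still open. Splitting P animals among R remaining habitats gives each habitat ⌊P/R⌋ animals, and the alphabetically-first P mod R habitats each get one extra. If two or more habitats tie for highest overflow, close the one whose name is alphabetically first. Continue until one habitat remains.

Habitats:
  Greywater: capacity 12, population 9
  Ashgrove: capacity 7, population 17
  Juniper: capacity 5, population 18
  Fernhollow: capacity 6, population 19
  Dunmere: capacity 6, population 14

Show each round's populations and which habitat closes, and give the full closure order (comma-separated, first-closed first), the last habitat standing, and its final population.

Closure order: Fernhollow, Juniper, Ashgrove, Dunmere
Last habitat: Greywater with 77 animals

Round 1: Ashgrove=17 Dunmere=14 Fernhollow=19 Greywater=9 Juniper=18 → close Fernhollow (overflow 13)
  19÷4 = 4 each, +1 to first 3
Round 2: Ashgrove=22 Dunmere=19 Greywater=14 Juniper=22 → close Juniper (overflow 17)
  22÷3 = 7 each, +1 to first 1
Round 3: Ashgrove=30 Dunmere=26 Greywater=21 → close Ashgrove (overflow 23)
  30÷2 = 15 each, +1 to first 0
Round 4: Dunmere=41 Greywater=36 → close Dunmere (overflow 35)
  41÷1 = 41 each, +1 to first 0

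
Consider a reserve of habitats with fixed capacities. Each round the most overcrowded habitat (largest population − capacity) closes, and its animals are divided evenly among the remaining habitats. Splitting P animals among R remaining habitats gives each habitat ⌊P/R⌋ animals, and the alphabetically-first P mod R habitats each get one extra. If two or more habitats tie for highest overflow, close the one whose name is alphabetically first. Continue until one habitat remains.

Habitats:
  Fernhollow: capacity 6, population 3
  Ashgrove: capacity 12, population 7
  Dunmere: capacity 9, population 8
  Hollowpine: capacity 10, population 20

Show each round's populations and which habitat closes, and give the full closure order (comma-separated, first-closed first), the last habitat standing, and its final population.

Round 1: Ashgrove=7 Dunmere=8 Fernhollow=3 Hollowpine=20 → close Hollowpine (overflow 10)
  20÷3 = 6 each, +1 to first 2
Round 2: Ashgrove=14 Dunmere=15 Fernhollow=9 → close Dunmere (overflow 6)
  15÷2 = 7 each, +1 to first 1
Round 3: Ashgrove=22 Fernhollow=16 → close Ashgrove (overflow 10)
  22÷1 = 22 each, +1 to first 0

Closure order: Hollowpine, Dunmere, Ashgrove
Last habitat: Fernhollow with 38 animals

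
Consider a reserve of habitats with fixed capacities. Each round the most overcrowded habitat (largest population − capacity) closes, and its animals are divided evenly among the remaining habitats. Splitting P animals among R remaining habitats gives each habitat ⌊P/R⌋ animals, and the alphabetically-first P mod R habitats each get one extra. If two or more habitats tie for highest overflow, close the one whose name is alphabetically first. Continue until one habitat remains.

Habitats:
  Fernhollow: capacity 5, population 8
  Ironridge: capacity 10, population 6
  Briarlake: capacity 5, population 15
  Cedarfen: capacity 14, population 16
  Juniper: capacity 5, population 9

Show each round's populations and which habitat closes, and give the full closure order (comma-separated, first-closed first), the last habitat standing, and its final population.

Closure order: Briarlake, Fernhollow, Juniper, Cedarfen
Last habitat: Ironridge with 54 animals

Round 1: Briarlake=15 Cedarfen=16 Fernhollow=8 Ironridge=6 Juniper=9 → close Briarlake (overflow 10)
  15÷4 = 3 each, +1 to first 3
Round 2: Cedarfen=20 Fernhollow=12 Ironridge=10 Juniper=12 → close Fernhollow (overflow 7)
  12÷3 = 4 each, +1 to first 0
Round 3: Cedarfen=24 Ironridge=14 Juniper=16 → close Juniper (overflow 11)
  16÷2 = 8 each, +1 to first 0
Round 4: Cedarfen=32 Ironridge=22 → close Cedarfen (overflow 18)
  32÷1 = 32 each, +1 to first 0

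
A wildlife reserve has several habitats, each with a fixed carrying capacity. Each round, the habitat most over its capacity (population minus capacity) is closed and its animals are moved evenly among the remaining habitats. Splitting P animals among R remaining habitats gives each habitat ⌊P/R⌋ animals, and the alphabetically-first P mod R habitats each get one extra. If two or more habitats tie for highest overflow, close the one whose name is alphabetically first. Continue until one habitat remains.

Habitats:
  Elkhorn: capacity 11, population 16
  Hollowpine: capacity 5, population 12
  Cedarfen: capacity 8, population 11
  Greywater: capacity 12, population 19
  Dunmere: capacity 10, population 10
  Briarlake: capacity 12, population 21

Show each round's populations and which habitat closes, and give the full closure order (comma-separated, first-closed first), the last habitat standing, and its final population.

Round 1: Briarlake=21 Cedarfen=11 Dunmere=10 Elkhorn=16 Greywater=19 Hollowpine=12 → close Briarlake (overflow 9)
  21÷5 = 4 each, +1 to first 1
Round 2: Cedarfen=16 Dunmere=14 Elkhorn=20 Greywater=23 Hollowpine=16 → close Greywater (overflow 11)
  23÷4 = 5 each, +1 to first 3
Round 3: Cedarfen=22 Dunmere=20 Elkhorn=26 Hollowpine=21 → close Hollowpine (overflow 16)
  21÷3 = 7 each, +1 to first 0
Round 4: Cedarfen=29 Dunmere=27 Elkhorn=33 → close Elkhorn (overflow 22)
  33÷2 = 16 each, +1 to first 1
Round 5: Cedarfen=46 Dunmere=43 → close Cedarfen (overflow 38)
  46÷1 = 46 each, +1 to first 0

Closure order: Briarlake, Greywater, Hollowpine, Elkhorn, Cedarfen
Last habitat: Dunmere with 89 animals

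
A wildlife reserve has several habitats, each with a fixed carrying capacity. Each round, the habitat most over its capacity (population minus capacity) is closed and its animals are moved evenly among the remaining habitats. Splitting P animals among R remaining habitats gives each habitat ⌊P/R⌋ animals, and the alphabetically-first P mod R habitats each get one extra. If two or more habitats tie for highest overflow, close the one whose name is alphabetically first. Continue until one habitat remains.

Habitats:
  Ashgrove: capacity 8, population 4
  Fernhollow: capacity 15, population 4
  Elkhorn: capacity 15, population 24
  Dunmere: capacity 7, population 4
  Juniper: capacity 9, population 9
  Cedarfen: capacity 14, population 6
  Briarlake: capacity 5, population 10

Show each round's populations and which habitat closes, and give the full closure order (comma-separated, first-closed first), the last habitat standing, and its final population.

Round 1: Ashgrove=4 Briarlake=10 Cedarfen=6 Dunmere=4 Elkhorn=24 Fernhollow=4 Juniper=9 → close Elkhorn (overflow 9)
  24÷6 = 4 each, +1 to first 0
Round 2: Ashgrove=8 Briarlake=14 Cedarfen=10 Dunmere=8 Fernhollow=8 Juniper=13 → close Briarlake (overflow 9)
  14÷5 = 2 each, +1 to first 4
Round 3: Ashgrove=11 Cedarfen=13 Dunmere=11 Fernhollow=11 Juniper=15 → close Juniper (overflow 6)
  15÷4 = 3 each, +1 to first 3
Round 4: Ashgrove=15 Cedarfen=17 Dunmere=15 Fernhollow=14 → close Dunmere (overflow 8)
  15÷3 = 5 each, +1 to first 0
Round 5: Ashgrove=20 Cedarfen=22 Fernhollow=19 → close Ashgrove (overflow 12)
  20÷2 = 10 each, +1 to first 0
Round 6: Cedarfen=32 Fernhollow=29 → close Cedarfen (overflow 18)
  32÷1 = 32 each, +1 to first 0

Closure order: Elkhorn, Briarlake, Juniper, Dunmere, Ashgrove, Cedarfen
Last habitat: Fernhollow with 61 animals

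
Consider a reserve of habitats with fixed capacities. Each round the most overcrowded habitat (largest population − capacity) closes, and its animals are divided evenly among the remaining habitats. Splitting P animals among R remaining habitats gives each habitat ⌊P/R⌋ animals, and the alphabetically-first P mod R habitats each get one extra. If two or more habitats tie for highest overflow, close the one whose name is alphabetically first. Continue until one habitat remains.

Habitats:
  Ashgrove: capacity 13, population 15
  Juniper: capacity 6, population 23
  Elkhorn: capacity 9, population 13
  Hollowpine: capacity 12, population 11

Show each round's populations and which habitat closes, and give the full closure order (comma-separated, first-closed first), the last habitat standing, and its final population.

Round 1: Ashgrove=15 Elkhorn=13 Hollowpine=11 Juniper=23 → close Juniper (overflow 17)
  23÷3 = 7 each, +1 to first 2
Round 2: Ashgrove=23 Elkhorn=21 Hollowpine=18 → close Elkhorn (overflow 12)
  21÷2 = 10 each, +1 to first 1
Round 3: Ashgrove=34 Hollowpine=28 → close Ashgrove (overflow 21)
  34÷1 = 34 each, +1 to first 0

Closure order: Juniper, Elkhorn, Ashgrove
Last habitat: Hollowpine with 62 animals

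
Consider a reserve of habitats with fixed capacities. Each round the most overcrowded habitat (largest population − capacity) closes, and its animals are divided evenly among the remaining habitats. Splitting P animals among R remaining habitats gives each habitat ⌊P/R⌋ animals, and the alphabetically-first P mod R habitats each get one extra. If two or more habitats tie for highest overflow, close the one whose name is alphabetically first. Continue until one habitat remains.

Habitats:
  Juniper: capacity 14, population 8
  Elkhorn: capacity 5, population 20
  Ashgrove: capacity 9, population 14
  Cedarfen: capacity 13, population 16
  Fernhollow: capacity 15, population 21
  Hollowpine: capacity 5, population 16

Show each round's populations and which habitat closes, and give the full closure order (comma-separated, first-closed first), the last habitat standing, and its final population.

Round 1: Ashgrove=14 Cedarfen=16 Elkhorn=20 Fernhollow=21 Hollowpine=16 Juniper=8 → close Elkhorn (overflow 15)
  20÷5 = 4 each, +1 to first 0
Round 2: Ashgrove=18 Cedarfen=20 Fernhollow=25 Hollowpine=20 Juniper=12 → close Hollowpine (overflow 15)
  20÷4 = 5 each, +1 to first 0
Round 3: Ashgrove=23 Cedarfen=25 Fernhollow=30 Juniper=17 → close Fernhollow (overflow 15)
  30÷3 = 10 each, +1 to first 0
Round 4: Ashgrove=33 Cedarfen=35 Juniper=27 → close Ashgrove (overflow 24)
  33÷2 = 16 each, +1 to first 1
Round 5: Cedarfen=52 Juniper=43 → close Cedarfen (overflow 39)
  52÷1 = 52 each, +1 to first 0

Closure order: Elkhorn, Hollowpine, Fernhollow, Ashgrove, Cedarfen
Last habitat: Juniper with 95 animals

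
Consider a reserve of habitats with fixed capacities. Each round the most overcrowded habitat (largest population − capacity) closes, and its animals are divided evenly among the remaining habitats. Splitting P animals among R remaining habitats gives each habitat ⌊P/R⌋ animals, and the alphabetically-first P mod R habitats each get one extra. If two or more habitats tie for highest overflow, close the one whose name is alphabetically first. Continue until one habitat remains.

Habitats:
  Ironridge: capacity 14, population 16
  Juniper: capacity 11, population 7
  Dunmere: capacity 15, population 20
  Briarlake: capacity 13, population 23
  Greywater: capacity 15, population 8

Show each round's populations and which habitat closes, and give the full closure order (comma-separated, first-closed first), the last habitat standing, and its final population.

Round 1: Briarlake=23 Dunmere=20 Greywater=8 Ironridge=16 Juniper=7 → close Briarlake (overflow 10)
  23÷4 = 5 each, +1 to first 3
Round 2: Dunmere=26 Greywater=14 Ironridge=22 Juniper=12 → close Dunmere (overflow 11)
  26÷3 = 8 each, +1 to first 2
Round 3: Greywater=23 Ironridge=31 Juniper=20 → close Ironridge (overflow 17)
  31÷2 = 15 each, +1 to first 1
Round 4: Greywater=39 Juniper=35 → close Greywater (overflow 24)
  39÷1 = 39 each, +1 to first 0

Closure order: Briarlake, Dunmere, Ironridge, Greywater
Last habitat: Juniper with 74 animals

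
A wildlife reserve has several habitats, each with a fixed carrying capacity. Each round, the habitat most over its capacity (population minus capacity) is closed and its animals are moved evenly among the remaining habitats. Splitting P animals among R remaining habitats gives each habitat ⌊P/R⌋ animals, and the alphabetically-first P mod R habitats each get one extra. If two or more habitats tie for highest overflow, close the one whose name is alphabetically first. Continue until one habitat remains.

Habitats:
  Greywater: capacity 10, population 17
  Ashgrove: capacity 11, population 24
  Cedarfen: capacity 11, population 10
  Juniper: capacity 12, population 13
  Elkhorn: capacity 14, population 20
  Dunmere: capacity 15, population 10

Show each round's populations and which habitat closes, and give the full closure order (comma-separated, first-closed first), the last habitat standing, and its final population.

Closure order: Ashgrove, Greywater, Elkhorn, Cedarfen, Juniper
Last habitat: Dunmere with 94 animals

Round 1: Ashgrove=24 Cedarfen=10 Dunmere=10 Elkhorn=20 Greywater=17 Juniper=13 → close Ashgrove (overflow 13)
  24÷5 = 4 each, +1 to first 4
Round 2: Cedarfen=15 Dunmere=15 Elkhorn=25 Greywater=22 Juniper=17 → close Greywater (overflow 12)
  22÷4 = 5 each, +1 to first 2
Round 3: Cedarfen=21 Dunmere=21 Elkhorn=30 Juniper=22 → close Elkhorn (overflow 16)
  30÷3 = 10 each, +1 to first 0
Round 4: Cedarfen=31 Dunmere=31 Juniper=32 → close Cedarfen (overflow 20)
  31÷2 = 15 each, +1 to first 1
Round 5: Dunmere=47 Juniper=47 → close Juniper (overflow 35)
  47÷1 = 47 each, +1 to first 0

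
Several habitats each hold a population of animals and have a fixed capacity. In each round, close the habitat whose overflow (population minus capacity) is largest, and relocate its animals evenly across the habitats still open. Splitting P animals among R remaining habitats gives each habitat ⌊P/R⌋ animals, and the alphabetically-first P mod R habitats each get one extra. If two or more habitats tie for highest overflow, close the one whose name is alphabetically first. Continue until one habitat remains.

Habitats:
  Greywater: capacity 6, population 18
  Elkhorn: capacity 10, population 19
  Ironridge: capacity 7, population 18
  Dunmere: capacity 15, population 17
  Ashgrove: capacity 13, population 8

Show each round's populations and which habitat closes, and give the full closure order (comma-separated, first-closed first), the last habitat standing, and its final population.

Round 1: Ashgrove=8 Dunmere=17 Elkhorn=19 Greywater=18 Ironridge=18 → close Greywater (overflow 12)
  18÷4 = 4 each, +1 to first 2
Round 2: Ashgrove=13 Dunmere=22 Elkhorn=23 Ironridge=22 → close Ironridge (overflow 15)
  22÷3 = 7 each, +1 to first 1
Round 3: Ashgrove=21 Dunmere=29 Elkhorn=30 → close Elkhorn (overflow 20)
  30÷2 = 15 each, +1 to first 0
Round 4: Ashgrove=36 Dunmere=44 → close Dunmere (overflow 29)
  44÷1 = 44 each, +1 to first 0

Closure order: Greywater, Ironridge, Elkhorn, Dunmere
Last habitat: Ashgrove with 80 animals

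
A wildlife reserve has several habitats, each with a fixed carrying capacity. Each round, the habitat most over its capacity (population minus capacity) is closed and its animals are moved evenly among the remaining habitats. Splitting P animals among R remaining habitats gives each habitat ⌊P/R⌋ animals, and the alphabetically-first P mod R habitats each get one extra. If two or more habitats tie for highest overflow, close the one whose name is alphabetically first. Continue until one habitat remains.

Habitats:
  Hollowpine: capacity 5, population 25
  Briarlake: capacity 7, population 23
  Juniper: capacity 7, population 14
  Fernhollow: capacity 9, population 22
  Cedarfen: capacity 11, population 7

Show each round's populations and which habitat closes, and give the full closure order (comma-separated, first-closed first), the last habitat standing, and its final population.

Closure order: Hollowpine, Briarlake, Fernhollow, Juniper
Last habitat: Cedarfen with 91 animals

Round 1: Briarlake=23 Cedarfen=7 Fernhollow=22 Hollowpine=25 Juniper=14 → close Hollowpine (overflow 20)
  25÷4 = 6 each, +1 to first 1
Round 2: Briarlake=30 Cedarfen=13 Fernhollow=28 Juniper=20 → close Briarlake (overflow 23)
  30÷3 = 10 each, +1 to first 0
Round 3: Cedarfen=23 Fernhollow=38 Juniper=30 → close Fernhollow (overflow 29)
  38÷2 = 19 each, +1 to first 0
Round 4: Cedarfen=42 Juniper=49 → close Juniper (overflow 42)
  49÷1 = 49 each, +1 to first 0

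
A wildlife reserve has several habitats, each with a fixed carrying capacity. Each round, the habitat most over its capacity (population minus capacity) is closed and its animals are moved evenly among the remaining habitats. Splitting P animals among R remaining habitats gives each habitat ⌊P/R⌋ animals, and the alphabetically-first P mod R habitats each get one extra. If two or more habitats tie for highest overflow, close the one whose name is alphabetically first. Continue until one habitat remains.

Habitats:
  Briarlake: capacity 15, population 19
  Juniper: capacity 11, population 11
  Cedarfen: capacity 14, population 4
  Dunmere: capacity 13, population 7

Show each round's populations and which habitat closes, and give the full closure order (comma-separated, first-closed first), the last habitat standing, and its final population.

Closure order: Briarlake, Juniper, Dunmere
Last habitat: Cedarfen with 41 animals

Round 1: Briarlake=19 Cedarfen=4 Dunmere=7 Juniper=11 → close Briarlake (overflow 4)
  19÷3 = 6 each, +1 to first 1
Round 2: Cedarfen=11 Dunmere=13 Juniper=17 → close Juniper (overflow 6)
  17÷2 = 8 each, +1 to first 1
Round 3: Cedarfen=20 Dunmere=21 → close Dunmere (overflow 8)
  21÷1 = 21 each, +1 to first 0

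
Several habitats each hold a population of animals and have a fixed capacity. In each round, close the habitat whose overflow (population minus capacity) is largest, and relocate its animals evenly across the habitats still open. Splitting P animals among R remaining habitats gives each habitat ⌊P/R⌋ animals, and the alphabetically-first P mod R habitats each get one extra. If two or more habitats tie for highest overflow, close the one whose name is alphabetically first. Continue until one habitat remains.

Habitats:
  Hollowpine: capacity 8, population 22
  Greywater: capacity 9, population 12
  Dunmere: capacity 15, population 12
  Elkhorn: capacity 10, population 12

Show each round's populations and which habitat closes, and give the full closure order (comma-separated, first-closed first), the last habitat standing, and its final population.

Closure order: Hollowpine, Greywater, Elkhorn
Last habitat: Dunmere with 58 animals

Round 1: Dunmere=12 Elkhorn=12 Greywater=12 Hollowpine=22 → close Hollowpine (overflow 14)
  22÷3 = 7 each, +1 to first 1
Round 2: Dunmere=20 Elkhorn=19 Greywater=19 → close Greywater (overflow 10)
  19÷2 = 9 each, +1 to first 1
Round 3: Dunmere=30 Elkhorn=28 → close Elkhorn (overflow 18)
  28÷1 = 28 each, +1 to first 0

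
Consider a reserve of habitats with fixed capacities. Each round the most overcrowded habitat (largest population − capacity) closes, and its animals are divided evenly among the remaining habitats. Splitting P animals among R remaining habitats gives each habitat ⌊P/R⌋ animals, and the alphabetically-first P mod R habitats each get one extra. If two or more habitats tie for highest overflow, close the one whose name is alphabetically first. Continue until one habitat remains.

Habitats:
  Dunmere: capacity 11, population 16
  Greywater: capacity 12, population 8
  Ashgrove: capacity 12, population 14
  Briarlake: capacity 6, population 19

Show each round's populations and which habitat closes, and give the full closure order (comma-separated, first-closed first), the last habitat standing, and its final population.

Round 1: Ashgrove=14 Briarlake=19 Dunmere=16 Greywater=8 → close Briarlake (overflow 13)
  19÷3 = 6 each, +1 to first 1
Round 2: Ashgrove=21 Dunmere=22 Greywater=14 → close Dunmere (overflow 11)
  22÷2 = 11 each, +1 to first 0
Round 3: Ashgrove=32 Greywater=25 → close Ashgrove (overflow 20)
  32÷1 = 32 each, +1 to first 0

Closure order: Briarlake, Dunmere, Ashgrove
Last habitat: Greywater with 57 animals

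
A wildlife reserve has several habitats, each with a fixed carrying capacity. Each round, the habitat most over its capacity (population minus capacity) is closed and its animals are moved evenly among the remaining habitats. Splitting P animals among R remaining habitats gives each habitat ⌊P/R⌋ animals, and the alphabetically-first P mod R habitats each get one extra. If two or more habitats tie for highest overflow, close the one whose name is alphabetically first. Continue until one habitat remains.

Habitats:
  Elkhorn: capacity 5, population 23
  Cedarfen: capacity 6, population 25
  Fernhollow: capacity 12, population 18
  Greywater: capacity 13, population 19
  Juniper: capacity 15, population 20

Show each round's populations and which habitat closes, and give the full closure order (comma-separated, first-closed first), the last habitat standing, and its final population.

Round 1: Cedarfen=25 Elkhorn=23 Fernhollow=18 Greywater=19 Juniper=20 → close Cedarfen (overflow 19)
  25÷4 = 6 each, +1 to first 1
Round 2: Elkhorn=30 Fernhollow=24 Greywater=25 Juniper=26 → close Elkhorn (overflow 25)
  30÷3 = 10 each, +1 to first 0
Round 3: Fernhollow=34 Greywater=35 Juniper=36 → close Fernhollow (overflow 22)
  34÷2 = 17 each, +1 to first 0
Round 4: Greywater=52 Juniper=53 → close Greywater (overflow 39)
  52÷1 = 52 each, +1 to first 0

Closure order: Cedarfen, Elkhorn, Fernhollow, Greywater
Last habitat: Juniper with 105 animals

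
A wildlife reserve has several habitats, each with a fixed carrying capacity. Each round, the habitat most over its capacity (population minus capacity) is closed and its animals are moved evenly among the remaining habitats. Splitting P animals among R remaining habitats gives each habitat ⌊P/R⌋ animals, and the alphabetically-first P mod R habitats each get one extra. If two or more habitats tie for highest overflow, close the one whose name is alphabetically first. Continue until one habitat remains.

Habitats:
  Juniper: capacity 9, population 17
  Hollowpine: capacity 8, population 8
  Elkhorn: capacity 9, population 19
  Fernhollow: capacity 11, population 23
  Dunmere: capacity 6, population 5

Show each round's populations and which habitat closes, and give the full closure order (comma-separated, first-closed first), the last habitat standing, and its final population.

Round 1: Dunmere=5 Elkhorn=19 Fernhollow=23 Hollowpine=8 Juniper=17 → close Fernhollow (overflow 12)
  23÷4 = 5 each, +1 to first 3
Round 2: Dunmere=11 Elkhorn=25 Hollowpine=14 Juniper=22 → close Elkhorn (overflow 16)
  25÷3 = 8 each, +1 to first 1
Round 3: Dunmere=20 Hollowpine=22 Juniper=30 → close Juniper (overflow 21)
  30÷2 = 15 each, +1 to first 0
Round 4: Dunmere=35 Hollowpine=37 → close Dunmere (overflow 29)
  35÷1 = 35 each, +1 to first 0

Closure order: Fernhollow, Elkhorn, Juniper, Dunmere
Last habitat: Hollowpine with 72 animals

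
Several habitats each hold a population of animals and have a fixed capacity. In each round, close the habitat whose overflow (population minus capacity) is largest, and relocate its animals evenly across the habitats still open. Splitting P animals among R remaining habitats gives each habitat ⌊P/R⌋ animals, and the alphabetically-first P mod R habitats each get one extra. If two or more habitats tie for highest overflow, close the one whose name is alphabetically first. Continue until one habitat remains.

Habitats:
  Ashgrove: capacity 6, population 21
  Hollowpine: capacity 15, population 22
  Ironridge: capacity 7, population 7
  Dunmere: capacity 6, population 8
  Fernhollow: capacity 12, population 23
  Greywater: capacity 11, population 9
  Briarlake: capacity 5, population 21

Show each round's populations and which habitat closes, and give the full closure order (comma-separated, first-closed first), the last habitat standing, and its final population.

Closure order: Briarlake, Ashgrove, Fernhollow, Hollowpine, Dunmere, Ironridge
Last habitat: Greywater with 111 animals

Round 1: Ashgrove=21 Briarlake=21 Dunmere=8 Fernhollow=23 Greywater=9 Hollowpine=22 Ironridge=7 → close Briarlake (overflow 16)
  21÷6 = 3 each, +1 to first 3
Round 2: Ashgrove=25 Dunmere=12 Fernhollow=27 Greywater=12 Hollowpine=25 Ironridge=10 → close Ashgrove (overflow 19)
  25÷5 = 5 each, +1 to first 0
Round 3: Dunmere=17 Fernhollow=32 Greywater=17 Hollowpine=30 Ironridge=15 → close Fernhollow (overflow 20)
  32÷4 = 8 each, +1 to first 0
Round 4: Dunmere=25 Greywater=25 Hollowpine=38 Ironridge=23 → close Hollowpine (overflow 23)
  38÷3 = 12 each, +1 to first 2
Round 5: Dunmere=38 Greywater=38 Ironridge=35 → close Dunmere (overflow 32)
  38÷2 = 19 each, +1 to first 0
Round 6: Greywater=57 Ironridge=54 → close Ironridge (overflow 47)
  54÷1 = 54 each, +1 to first 0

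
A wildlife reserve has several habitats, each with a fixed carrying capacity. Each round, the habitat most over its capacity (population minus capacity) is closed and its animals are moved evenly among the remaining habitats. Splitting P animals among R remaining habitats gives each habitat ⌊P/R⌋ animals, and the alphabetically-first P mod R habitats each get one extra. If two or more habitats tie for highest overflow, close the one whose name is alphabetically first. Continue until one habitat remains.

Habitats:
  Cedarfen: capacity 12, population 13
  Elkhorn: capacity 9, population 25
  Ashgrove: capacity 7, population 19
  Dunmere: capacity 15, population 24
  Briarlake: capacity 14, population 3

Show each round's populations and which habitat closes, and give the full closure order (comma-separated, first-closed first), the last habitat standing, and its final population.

Round 1: Ashgrove=19 Briarlake=3 Cedarfen=13 Dunmere=24 Elkhorn=25 → close Elkhorn (overflow 16)
  25÷4 = 6 each, +1 to first 1
Round 2: Ashgrove=26 Briarlake=9 Cedarfen=19 Dunmere=30 → close Ashgrove (overflow 19)
  26÷3 = 8 each, +1 to first 2
Round 3: Briarlake=18 Cedarfen=28 Dunmere=38 → close Dunmere (overflow 23)
  38÷2 = 19 each, +1 to first 0
Round 4: Briarlake=37 Cedarfen=47 → close Cedarfen (overflow 35)
  47÷1 = 47 each, +1 to first 0

Closure order: Elkhorn, Ashgrove, Dunmere, Cedarfen
Last habitat: Briarlake with 84 animals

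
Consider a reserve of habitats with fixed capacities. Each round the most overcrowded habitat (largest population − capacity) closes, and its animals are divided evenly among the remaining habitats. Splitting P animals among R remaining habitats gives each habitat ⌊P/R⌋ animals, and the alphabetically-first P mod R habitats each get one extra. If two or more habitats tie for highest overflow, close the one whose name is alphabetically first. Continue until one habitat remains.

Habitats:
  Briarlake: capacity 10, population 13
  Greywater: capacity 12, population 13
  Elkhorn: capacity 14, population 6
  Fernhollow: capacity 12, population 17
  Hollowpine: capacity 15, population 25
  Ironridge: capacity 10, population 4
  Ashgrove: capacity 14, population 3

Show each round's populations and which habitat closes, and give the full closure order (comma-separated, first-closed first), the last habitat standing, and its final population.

Closure order: Hollowpine, Fernhollow, Briarlake, Greywater, Ironridge, Ashgrove
Last habitat: Elkhorn with 81 animals

Round 1: Ashgrove=3 Briarlake=13 Elkhorn=6 Fernhollow=17 Greywater=13 Hollowpine=25 Ironridge=4 → close Hollowpine (overflow 10)
  25÷6 = 4 each, +1 to first 1
Round 2: Ashgrove=8 Briarlake=17 Elkhorn=10 Fernhollow=21 Greywater=17 Ironridge=8 → close Fernhollow (overflow 9)
  21÷5 = 4 each, +1 to first 1
Round 3: Ashgrove=13 Briarlake=21 Elkhorn=14 Greywater=21 Ironridge=12 → close Briarlake (overflow 11)
  21÷4 = 5 each, +1 to first 1
Round 4: Ashgrove=19 Elkhorn=19 Greywater=26 Ironridge=17 → close Greywater (overflow 14)
  26÷3 = 8 each, +1 to first 2
Round 5: Ashgrove=28 Elkhorn=28 Ironridge=25 → close Ironridge (overflow 15)
  25÷2 = 12 each, +1 to first 1
Round 6: Ashgrove=41 Elkhorn=40 → close Ashgrove (overflow 27)
  41÷1 = 41 each, +1 to first 0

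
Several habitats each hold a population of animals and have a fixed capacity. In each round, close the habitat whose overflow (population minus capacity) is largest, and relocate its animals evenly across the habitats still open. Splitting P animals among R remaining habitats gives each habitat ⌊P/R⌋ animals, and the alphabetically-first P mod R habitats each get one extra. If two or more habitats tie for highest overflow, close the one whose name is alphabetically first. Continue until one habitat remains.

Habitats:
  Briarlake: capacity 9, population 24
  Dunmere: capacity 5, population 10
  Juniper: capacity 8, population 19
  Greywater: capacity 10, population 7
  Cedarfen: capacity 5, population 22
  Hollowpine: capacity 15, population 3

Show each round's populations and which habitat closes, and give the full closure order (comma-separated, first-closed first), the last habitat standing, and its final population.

Round 1: Briarlake=24 Cedarfen=22 Dunmere=10 Greywater=7 Hollowpine=3 Juniper=19 → close Cedarfen (overflow 17)
  22÷5 = 4 each, +1 to first 2
Round 2: Briarlake=29 Dunmere=15 Greywater=11 Hollowpine=7 Juniper=23 → close Briarlake (overflow 20)
  29÷4 = 7 each, +1 to first 1
Round 3: Dunmere=23 Greywater=18 Hollowpine=14 Juniper=30 → close Juniper (overflow 22)
  30÷3 = 10 each, +1 to first 0
Round 4: Dunmere=33 Greywater=28 Hollowpine=24 → close Dunmere (overflow 28)
  33÷2 = 16 each, +1 to first 1
Round 5: Greywater=45 Hollowpine=40 → close Greywater (overflow 35)
  45÷1 = 45 each, +1 to first 0

Closure order: Cedarfen, Briarlake, Juniper, Dunmere, Greywater
Last habitat: Hollowpine with 85 animals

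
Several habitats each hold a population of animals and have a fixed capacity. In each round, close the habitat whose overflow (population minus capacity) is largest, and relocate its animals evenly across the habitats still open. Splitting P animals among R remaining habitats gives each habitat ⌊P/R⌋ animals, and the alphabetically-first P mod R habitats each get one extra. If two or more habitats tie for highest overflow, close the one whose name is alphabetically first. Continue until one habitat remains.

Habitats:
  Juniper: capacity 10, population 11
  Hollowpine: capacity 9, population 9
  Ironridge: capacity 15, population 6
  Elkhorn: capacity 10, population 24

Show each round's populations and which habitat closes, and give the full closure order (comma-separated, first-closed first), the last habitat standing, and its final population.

Closure order: Elkhorn, Juniper, Hollowpine
Last habitat: Ironridge with 50 animals

Round 1: Elkhorn=24 Hollowpine=9 Ironridge=6 Juniper=11 → close Elkhorn (overflow 14)
  24÷3 = 8 each, +1 to first 0
Round 2: Hollowpine=17 Ironridge=14 Juniper=19 → close Juniper (overflow 9)
  19÷2 = 9 each, +1 to first 1
Round 3: Hollowpine=27 Ironridge=23 → close Hollowpine (overflow 18)
  27÷1 = 27 each, +1 to first 0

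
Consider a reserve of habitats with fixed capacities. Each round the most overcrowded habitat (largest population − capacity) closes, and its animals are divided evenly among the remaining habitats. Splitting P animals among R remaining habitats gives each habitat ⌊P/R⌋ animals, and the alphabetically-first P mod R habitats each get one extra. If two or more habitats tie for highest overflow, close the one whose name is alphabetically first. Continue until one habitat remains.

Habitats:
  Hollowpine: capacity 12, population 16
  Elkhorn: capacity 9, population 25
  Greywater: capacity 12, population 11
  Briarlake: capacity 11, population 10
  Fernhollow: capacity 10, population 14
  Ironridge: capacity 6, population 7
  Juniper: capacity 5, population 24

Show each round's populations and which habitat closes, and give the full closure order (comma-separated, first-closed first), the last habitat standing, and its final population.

Closure order: Juniper, Elkhorn, Fernhollow, Hollowpine, Briarlake, Greywater
Last habitat: Ironridge with 107 animals

Round 1: Briarlake=10 Elkhorn=25 Fernhollow=14 Greywater=11 Hollowpine=16 Ironridge=7 Juniper=24 → close Juniper (overflow 19)
  24÷6 = 4 each, +1 to first 0
Round 2: Briarlake=14 Elkhorn=29 Fernhollow=18 Greywater=15 Hollowpine=20 Ironridge=11 → close Elkhorn (overflow 20)
  29÷5 = 5 each, +1 to first 4
Round 3: Briarlake=20 Fernhollow=24 Greywater=21 Hollowpine=26 Ironridge=16 → close Fernhollow (overflow 14)
  24÷4 = 6 each, +1 to first 0
Round 4: Briarlake=26 Greywater=27 Hollowpine=32 Ironridge=22 → close Hollowpine (overflow 20)
  32÷3 = 10 each, +1 to first 2
Round 5: Briarlake=37 Greywater=38 Ironridge=32 → close Briarlake (overflow 26)
  37÷2 = 18 each, +1 to first 1
Round 6: Greywater=57 Ironridge=50 → close Greywater (overflow 45)
  57÷1 = 57 each, +1 to first 0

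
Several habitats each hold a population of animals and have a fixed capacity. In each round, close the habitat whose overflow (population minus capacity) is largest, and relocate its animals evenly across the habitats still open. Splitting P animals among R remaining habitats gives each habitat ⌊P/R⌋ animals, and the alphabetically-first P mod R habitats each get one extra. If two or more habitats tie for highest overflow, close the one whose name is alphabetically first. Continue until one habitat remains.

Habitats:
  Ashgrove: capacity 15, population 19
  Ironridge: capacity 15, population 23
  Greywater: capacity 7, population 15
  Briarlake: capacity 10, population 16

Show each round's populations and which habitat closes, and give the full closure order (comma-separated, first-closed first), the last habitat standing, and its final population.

Round 1: Ashgrove=19 Briarlake=16 Greywater=15 Ironridge=23 → close Greywater (overflow 8)
  15÷3 = 5 each, +1 to first 0
Round 2: Ashgrove=24 Briarlake=21 Ironridge=28 → close Ironridge (overflow 13)
  28÷2 = 14 each, +1 to first 0
Round 3: Ashgrove=38 Briarlake=35 → close Briarlake (overflow 25)
  35÷1 = 35 each, +1 to first 0

Closure order: Greywater, Ironridge, Briarlake
Last habitat: Ashgrove with 73 animals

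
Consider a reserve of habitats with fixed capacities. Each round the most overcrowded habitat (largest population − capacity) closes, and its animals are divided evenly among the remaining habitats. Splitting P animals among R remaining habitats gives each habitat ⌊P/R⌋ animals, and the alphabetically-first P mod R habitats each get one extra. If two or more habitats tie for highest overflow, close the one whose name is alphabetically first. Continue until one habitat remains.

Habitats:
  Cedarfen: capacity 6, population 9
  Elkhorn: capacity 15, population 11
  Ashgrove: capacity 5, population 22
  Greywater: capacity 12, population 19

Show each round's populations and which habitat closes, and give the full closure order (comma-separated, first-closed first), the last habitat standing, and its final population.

Round 1: Ashgrove=22 Cedarfen=9 Elkhorn=11 Greywater=19 → close Ashgrove (overflow 17)
  22÷3 = 7 each, +1 to first 1
Round 2: Cedarfen=17 Elkhorn=18 Greywater=26 → close Greywater (overflow 14)
  26÷2 = 13 each, +1 to first 0
Round 3: Cedarfen=30 Elkhorn=31 → close Cedarfen (overflow 24)
  30÷1 = 30 each, +1 to first 0

Closure order: Ashgrove, Greywater, Cedarfen
Last habitat: Elkhorn with 61 animals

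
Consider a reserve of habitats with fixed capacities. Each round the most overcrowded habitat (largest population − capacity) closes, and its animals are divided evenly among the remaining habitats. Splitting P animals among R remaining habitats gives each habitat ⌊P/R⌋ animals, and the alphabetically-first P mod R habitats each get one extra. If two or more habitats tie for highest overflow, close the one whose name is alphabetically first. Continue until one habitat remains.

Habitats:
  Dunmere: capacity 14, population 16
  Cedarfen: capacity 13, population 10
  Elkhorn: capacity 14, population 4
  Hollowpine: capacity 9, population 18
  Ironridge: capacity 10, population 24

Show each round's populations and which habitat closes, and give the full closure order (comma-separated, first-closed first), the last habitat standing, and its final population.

Closure order: Ironridge, Hollowpine, Dunmere, Cedarfen
Last habitat: Elkhorn with 72 animals

Round 1: Cedarfen=10 Dunmere=16 Elkhorn=4 Hollowpine=18 Ironridge=24 → close Ironridge (overflow 14)
  24÷4 = 6 each, +1 to first 0
Round 2: Cedarfen=16 Dunmere=22 Elkhorn=10 Hollowpine=24 → close Hollowpine (overflow 15)
  24÷3 = 8 each, +1 to first 0
Round 3: Cedarfen=24 Dunmere=30 Elkhorn=18 → close Dunmere (overflow 16)
  30÷2 = 15 each, +1 to first 0
Round 4: Cedarfen=39 Elkhorn=33 → close Cedarfen (overflow 26)
  39÷1 = 39 each, +1 to first 0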